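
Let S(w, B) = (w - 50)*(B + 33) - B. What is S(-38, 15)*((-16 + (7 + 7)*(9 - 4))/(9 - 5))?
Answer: -114453/2 ≈ -57227.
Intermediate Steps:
S(w, B) = -B + (-50 + w)*(33 + B) (S(w, B) = (-50 + w)*(33 + B) - B = -B + (-50 + w)*(33 + B))
S(-38, 15)*((-16 + (7 + 7)*(9 - 4))/(9 - 5)) = (-1650 - 51*15 + 33*(-38) + 15*(-38))*((-16 + (7 + 7)*(9 - 4))/(9 - 5)) = (-1650 - 765 - 1254 - 570)*((-16 + 14*5)/4) = -4239*(-16 + 70)/4 = -228906/4 = -4239*27/2 = -114453/2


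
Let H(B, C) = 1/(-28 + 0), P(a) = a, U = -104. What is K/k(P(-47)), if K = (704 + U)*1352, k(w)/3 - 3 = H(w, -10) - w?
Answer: 7571200/1399 ≈ 5411.9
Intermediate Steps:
H(B, C) = -1/28 (H(B, C) = 1/(-28) = -1/28)
k(w) = 249/28 - 3*w (k(w) = 9 + 3*(-1/28 - w) = 9 + (-3/28 - 3*w) = 249/28 - 3*w)
K = 811200 (K = (704 - 104)*1352 = 600*1352 = 811200)
K/k(P(-47)) = 811200/(249/28 - 3*(-47)) = 811200/(249/28 + 141) = 811200/(4197/28) = 811200*(28/4197) = 7571200/1399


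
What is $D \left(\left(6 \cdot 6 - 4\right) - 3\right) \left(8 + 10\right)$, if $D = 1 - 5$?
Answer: $-2088$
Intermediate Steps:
$D = -4$
$D \left(\left(6 \cdot 6 - 4\right) - 3\right) \left(8 + 10\right) = - 4 \left(\left(6 \cdot 6 - 4\right) - 3\right) \left(8 + 10\right) = - 4 \left(\left(36 - 4\right) - 3\right) 18 = - 4 \left(32 - 3\right) 18 = \left(-4\right) 29 \cdot 18 = \left(-116\right) 18 = -2088$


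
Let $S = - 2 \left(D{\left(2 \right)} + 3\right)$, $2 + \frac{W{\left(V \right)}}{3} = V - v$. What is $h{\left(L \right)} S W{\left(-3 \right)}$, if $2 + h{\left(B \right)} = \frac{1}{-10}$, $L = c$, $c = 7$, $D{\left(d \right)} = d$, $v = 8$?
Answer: $-819$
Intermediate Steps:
$L = 7$
$h{\left(B \right)} = - \frac{21}{10}$ ($h{\left(B \right)} = -2 + \frac{1}{-10} = -2 - \frac{1}{10} = - \frac{21}{10}$)
$W{\left(V \right)} = -30 + 3 V$ ($W{\left(V \right)} = -6 + 3 \left(V - 8\right) = -6 + 3 \left(-8 + V\right) = -6 + \left(-24 + 3 V\right) = -30 + 3 V$)
$S = -10$ ($S = - 2 \left(2 + 3\right) = \left(-2\right) 5 = -10$)
$h{\left(L \right)} S W{\left(-3 \right)} = \left(- \frac{21}{10}\right) \left(-10\right) \left(-30 + 3 \left(-3\right)\right) = 21 \left(-30 - 9\right) = 21 \left(-39\right) = -819$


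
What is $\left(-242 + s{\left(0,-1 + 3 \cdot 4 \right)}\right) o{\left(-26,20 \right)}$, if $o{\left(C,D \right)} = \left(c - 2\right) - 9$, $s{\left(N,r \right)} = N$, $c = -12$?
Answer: $5566$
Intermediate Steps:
$o{\left(C,D \right)} = -23$ ($o{\left(C,D \right)} = \left(-12 - 2\right) - 9 = -14 - 9 = -23$)
$\left(-242 + s{\left(0,-1 + 3 \cdot 4 \right)}\right) o{\left(-26,20 \right)} = \left(-242 + 0\right) \left(-23\right) = \left(-242\right) \left(-23\right) = 5566$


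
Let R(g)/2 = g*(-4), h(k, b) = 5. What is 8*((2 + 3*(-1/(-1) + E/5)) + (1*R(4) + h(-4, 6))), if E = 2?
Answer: -832/5 ≈ -166.40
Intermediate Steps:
R(g) = -8*g (R(g) = 2*(g*(-4)) = 2*(-4*g) = -8*g)
8*((2 + 3*(-1/(-1) + E/5)) + (1*R(4) + h(-4, 6))) = 8*((2 + 3*(-1/(-1) + 2/5)) + (1*(-8*4) + 5)) = 8*((2 + 3*(-1*(-1) + 2*(⅕))) + (1*(-32) + 5)) = 8*((2 + 3*(1 + ⅖)) + (-32 + 5)) = 8*((2 + 3*(7/5)) - 27) = 8*((2 + 21/5) - 27) = 8*(31/5 - 27) = 8*(-104/5) = -832/5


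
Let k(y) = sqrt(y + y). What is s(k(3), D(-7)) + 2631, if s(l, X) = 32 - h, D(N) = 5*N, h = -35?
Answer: 2698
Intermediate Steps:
k(y) = sqrt(2)*sqrt(y) (k(y) = sqrt(2*y) = sqrt(2)*sqrt(y))
s(l, X) = 67 (s(l, X) = 32 - 1*(-35) = 32 + 35 = 67)
s(k(3), D(-7)) + 2631 = 67 + 2631 = 2698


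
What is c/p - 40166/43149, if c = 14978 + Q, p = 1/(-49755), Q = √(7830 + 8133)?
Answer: -1692418217804/2271 - 49755*√15963 ≈ -7.5152e+8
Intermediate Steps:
Q = √15963 ≈ 126.34
p = -1/49755 ≈ -2.0098e-5
c = 14978 + √15963 ≈ 15104.
c/p - 40166/43149 = (14978 + √15963)/(-1/49755) - 40166/43149 = (14978 + √15963)*(-49755) - 40166*1/43149 = (-745230390 - 49755*√15963) - 2114/2271 = -1692418217804/2271 - 49755*√15963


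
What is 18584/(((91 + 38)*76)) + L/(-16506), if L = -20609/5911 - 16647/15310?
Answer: 2313659395740839/1220393953808820 ≈ 1.8958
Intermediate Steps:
L = -413924207/90497410 (L = -20609*1/5911 - 16647*1/15310 = -20609/5911 - 16647/15310 = -413924207/90497410 ≈ -4.5739)
18584/(((91 + 38)*76)) + L/(-16506) = 18584/(((91 + 38)*76)) - 413924207/90497410/(-16506) = 18584/((129*76)) - 413924207/90497410*(-1/16506) = 18584/9804 + 413924207/1493750249460 = 18584*(1/9804) + 413924207/1493750249460 = 4646/2451 + 413924207/1493750249460 = 2313659395740839/1220393953808820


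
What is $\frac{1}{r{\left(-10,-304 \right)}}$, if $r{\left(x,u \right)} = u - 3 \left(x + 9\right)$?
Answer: $- \frac{1}{301} \approx -0.0033223$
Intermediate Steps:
$r{\left(x,u \right)} = -27 + u - 3 x$ ($r{\left(x,u \right)} = u - 3 \left(9 + x\right) = u - \left(27 + 3 x\right) = -27 + u - 3 x$)
$\frac{1}{r{\left(-10,-304 \right)}} = \frac{1}{-27 - 304 - -30} = \frac{1}{-27 - 304 + 30} = \frac{1}{-301} = - \frac{1}{301}$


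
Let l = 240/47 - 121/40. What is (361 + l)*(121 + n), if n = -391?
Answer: -18430011/188 ≈ -98032.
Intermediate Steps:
l = 3913/1880 (l = 240*(1/47) - 121*1/40 = 240/47 - 121/40 = 3913/1880 ≈ 2.0814)
(361 + l)*(121 + n) = (361 + 3913/1880)*(121 - 391) = (682593/1880)*(-270) = -18430011/188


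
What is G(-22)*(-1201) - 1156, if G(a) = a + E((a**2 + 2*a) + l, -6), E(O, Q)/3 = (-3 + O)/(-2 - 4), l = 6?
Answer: 582575/2 ≈ 2.9129e+5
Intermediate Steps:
E(O, Q) = 3/2 - O/2 (E(O, Q) = 3*((-3 + O)/(-2 - 4)) = 3*((-3 + O)/(-6)) = 3*((-3 + O)*(-1/6)) = 3*(1/2 - O/6) = 3/2 - O/2)
G(a) = -3/2 - a**2/2 (G(a) = a + (3/2 - ((a**2 + 2*a) + 6)/2) = a + (3/2 - (6 + a**2 + 2*a)/2) = a + (3/2 + (-3 - a - a**2/2)) = a + (-3/2 - a - a**2/2) = -3/2 - a**2/2)
G(-22)*(-1201) - 1156 = (-3/2 - 1/2*(-22)**2)*(-1201) - 1156 = (-3/2 - 1/2*484)*(-1201) - 1156 = (-3/2 - 242)*(-1201) - 1156 = -487/2*(-1201) - 1156 = 584887/2 - 1156 = 582575/2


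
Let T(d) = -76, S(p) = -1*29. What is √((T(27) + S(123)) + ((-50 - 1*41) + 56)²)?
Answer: 4*√70 ≈ 33.466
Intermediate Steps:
S(p) = -29
√((T(27) + S(123)) + ((-50 - 1*41) + 56)²) = √((-76 - 29) + ((-50 - 1*41) + 56)²) = √(-105 + ((-50 - 41) + 56)²) = √(-105 + (-91 + 56)²) = √(-105 + (-35)²) = √(-105 + 1225) = √1120 = 4*√70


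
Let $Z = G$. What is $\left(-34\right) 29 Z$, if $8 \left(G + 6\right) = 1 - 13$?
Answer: $7395$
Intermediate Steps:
$G = - \frac{15}{2}$ ($G = -6 + \frac{1 - 13}{8} = -6 + \frac{1}{8} \left(-12\right) = -6 - \frac{3}{2} = - \frac{15}{2} \approx -7.5$)
$Z = - \frac{15}{2} \approx -7.5$
$\left(-34\right) 29 Z = \left(-34\right) 29 \left(- \frac{15}{2}\right) = \left(-986\right) \left(- \frac{15}{2}\right) = 7395$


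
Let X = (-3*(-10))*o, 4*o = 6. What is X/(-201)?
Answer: -15/67 ≈ -0.22388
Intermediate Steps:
o = 3/2 (o = (1/4)*6 = 3/2 ≈ 1.5000)
X = 45 (X = -3*(-10)*(3/2) = 30*(3/2) = 45)
X/(-201) = 45/(-201) = 45*(-1/201) = -15/67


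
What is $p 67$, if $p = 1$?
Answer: $67$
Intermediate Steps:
$p 67 = 1 \cdot 67 = 67$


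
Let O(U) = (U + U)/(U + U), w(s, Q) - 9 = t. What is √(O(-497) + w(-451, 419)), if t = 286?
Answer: 2*√74 ≈ 17.205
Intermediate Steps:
w(s, Q) = 295 (w(s, Q) = 9 + 286 = 295)
O(U) = 1 (O(U) = (2*U)/((2*U)) = (2*U)*(1/(2*U)) = 1)
√(O(-497) + w(-451, 419)) = √(1 + 295) = √296 = 2*√74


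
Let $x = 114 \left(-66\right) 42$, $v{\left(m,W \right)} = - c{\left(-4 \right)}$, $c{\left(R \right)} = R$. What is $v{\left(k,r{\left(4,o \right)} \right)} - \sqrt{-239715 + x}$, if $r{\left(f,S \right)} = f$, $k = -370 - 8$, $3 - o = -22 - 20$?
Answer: $4 - 3 i \sqrt{61747} \approx 4.0 - 745.47 i$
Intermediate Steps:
$o = 45$ ($o = 3 - \left(-22 - 20\right) = 3 - -42 = 3 + 42 = 45$)
$k = -378$ ($k = -370 - 8 = -378$)
$v{\left(m,W \right)} = 4$ ($v{\left(m,W \right)} = \left(-1\right) \left(-4\right) = 4$)
$x = -316008$ ($x = \left(-7524\right) 42 = -316008$)
$v{\left(k,r{\left(4,o \right)} \right)} - \sqrt{-239715 + x} = 4 - \sqrt{-239715 - 316008} = 4 - \sqrt{-555723} = 4 - 3 i \sqrt{61747}$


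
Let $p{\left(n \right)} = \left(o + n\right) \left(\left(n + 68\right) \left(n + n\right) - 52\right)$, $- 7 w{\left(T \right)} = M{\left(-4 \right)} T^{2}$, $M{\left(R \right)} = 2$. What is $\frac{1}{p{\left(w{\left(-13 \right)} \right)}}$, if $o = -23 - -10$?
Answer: $\frac{343}{41113644} \approx 8.3427 \cdot 10^{-6}$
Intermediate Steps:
$o = -13$ ($o = -23 + 10 = -13$)
$w{\left(T \right)} = - \frac{2 T^{2}}{7}$
$p{\left(n \right)} = \left(-52 + 2 n \left(68 + n\right)\right) \left(-13 + n\right)$ ($p{\left(n \right)} = \left(-13 + n\right) \left(\left(n + 68\right) \left(n + n\right) - 52\right) = \left(-13 + n\right) \left(\left(68 + n\right) 2 n - 52\right) = \left(-13 + n\right) \left(2 n \left(68 + n\right) - 52\right) = \left(-13 + n\right) \left(-52 + 2 n \left(68 + n\right)\right) = \left(-52 + 2 n \left(68 + n\right)\right) \left(-13 + n\right)$)
$\frac{1}{p{\left(w{\left(-13 \right)} \right)}} = \frac{1}{676 - 1820 \left(- \frac{2 \left(-13\right)^{2}}{7}\right) + 2 \left(- \frac{2 \left(-13\right)^{2}}{7}\right)^{3} + 110 \left(- \frac{2 \left(-13\right)^{2}}{7}\right)^{2}} = \frac{1}{676 - 1820 \left(\left(- \frac{2}{7}\right) 169\right) + 2 \left(\left(- \frac{2}{7}\right) 169\right)^{3} + 110 \left(\left(- \frac{2}{7}\right) 169\right)^{2}} = \frac{1}{676 - -87880 + 2 \left(- \frac{338}{7}\right)^{3} + 110 \left(- \frac{338}{7}\right)^{2}} = \frac{1}{676 + 87880 + 2 \left(- \frac{38614472}{343}\right) + 110 \cdot \frac{114244}{49}} = \frac{1}{676 + 87880 - \frac{77228944}{343} + \frac{12566840}{49}} = \frac{1}{\frac{41113644}{343}} = \frac{343}{41113644}$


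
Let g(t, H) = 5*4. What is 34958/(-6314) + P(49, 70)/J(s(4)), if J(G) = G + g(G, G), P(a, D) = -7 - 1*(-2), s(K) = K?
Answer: -5653/984 ≈ -5.7449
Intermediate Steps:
g(t, H) = 20
P(a, D) = -5 (P(a, D) = -7 + 2 = -5)
J(G) = 20 + G (J(G) = G + 20 = 20 + G)
34958/(-6314) + P(49, 70)/J(s(4)) = 34958/(-6314) - 5/(20 + 4) = 34958*(-1/6314) - 5/24 = -227/41 - 5*1/24 = -227/41 - 5/24 = -5653/984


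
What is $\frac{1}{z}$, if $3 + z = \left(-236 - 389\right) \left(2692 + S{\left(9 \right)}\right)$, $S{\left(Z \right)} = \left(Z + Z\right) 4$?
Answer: $- \frac{1}{1727503} \approx -5.7887 \cdot 10^{-7}$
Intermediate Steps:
$S{\left(Z \right)} = 8 Z$ ($S{\left(Z \right)} = 2 Z 4 = 8 Z$)
$z = -1727503$ ($z = -3 + \left(-236 - 389\right) \left(2692 + 8 \cdot 9\right) = -3 - 625 \left(2692 + 72\right) = -3 - 1727500 = -1727503$)
$\frac{1}{z} = \frac{1}{-1727503} = - \frac{1}{1727503}$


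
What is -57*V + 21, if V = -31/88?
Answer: 3615/88 ≈ 41.080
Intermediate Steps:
V = -31/88 (V = -31*1/88 = -31/88 ≈ -0.35227)
-57*V + 21 = -57*(-31/88) + 21 = 1767/88 + 21 = 3615/88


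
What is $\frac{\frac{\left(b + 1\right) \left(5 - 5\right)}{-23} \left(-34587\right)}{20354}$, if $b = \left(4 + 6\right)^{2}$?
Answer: $0$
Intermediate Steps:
$b = 100$ ($b = 10^{2} = 100$)
$\frac{\frac{\left(b + 1\right) \left(5 - 5\right)}{-23} \left(-34587\right)}{20354} = \frac{\frac{\left(100 + 1\right) \left(5 - 5\right)}{-23} \left(-34587\right)}{20354} = 101 \cdot 0 \left(- \frac{1}{23}\right) \left(-34587\right) \frac{1}{20354} = 0 \left(- \frac{1}{23}\right) \left(-34587\right) \frac{1}{20354} = 0 \left(-34587\right) \frac{1}{20354} = 0 \cdot \frac{1}{20354} = 0$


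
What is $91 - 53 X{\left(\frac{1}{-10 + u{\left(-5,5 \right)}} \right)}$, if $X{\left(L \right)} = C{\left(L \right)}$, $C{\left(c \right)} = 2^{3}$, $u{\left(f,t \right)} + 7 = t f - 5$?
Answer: $-333$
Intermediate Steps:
$u{\left(f,t \right)} = -12 + f t$ ($u{\left(f,t \right)} = -7 + \left(t f - 5\right) = -7 + \left(f t - 5\right) = -7 + \left(-5 + f t\right) = -12 + f t$)
$C{\left(c \right)} = 8$
$X{\left(L \right)} = 8$
$91 - 53 X{\left(\frac{1}{-10 + u{\left(-5,5 \right)}} \right)} = 91 - 424 = -333$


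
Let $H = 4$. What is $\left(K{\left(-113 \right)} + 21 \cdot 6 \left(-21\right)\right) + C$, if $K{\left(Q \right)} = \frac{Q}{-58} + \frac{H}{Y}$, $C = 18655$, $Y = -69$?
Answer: $\frac{64075583}{4002} \approx 16011.0$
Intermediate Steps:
$K{\left(Q \right)} = - \frac{4}{69} - \frac{Q}{58}$ ($K{\left(Q \right)} = \frac{Q}{-58} + \frac{4}{-69} = Q \left(- \frac{1}{58}\right) + 4 \left(- \frac{1}{69}\right) = - \frac{Q}{58} - \frac{4}{69} = - \frac{4}{69} - \frac{Q}{58}$)
$\left(K{\left(-113 \right)} + 21 \cdot 6 \left(-21\right)\right) + C = \left(\left(- \frac{4}{69} - - \frac{113}{58}\right) + 21 \cdot 6 \left(-21\right)\right) + 18655 = \left(\left(- \frac{4}{69} + \frac{113}{58}\right) + 126 \left(-21\right)\right) + 18655 = \left(\frac{7565}{4002} - 2646\right) + 18655 = - \frac{10581727}{4002} + 18655 = \frac{64075583}{4002}$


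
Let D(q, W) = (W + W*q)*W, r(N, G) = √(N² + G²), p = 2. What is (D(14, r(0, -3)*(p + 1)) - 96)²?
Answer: 1252161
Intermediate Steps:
r(N, G) = √(G² + N²)
D(q, W) = W*(W + W*q)
(D(14, r(0, -3)*(p + 1)) - 96)² = ((√((-3)² + 0²)*(2 + 1))²*(1 + 14) - 96)² = ((√(9 + 0)*3)²*15 - 96)² = ((√9*3)²*15 - 96)² = ((3*3)²*15 - 96)² = (9²*15 - 96)² = (81*15 - 96)² = (1215 - 96)² = 1119² = 1252161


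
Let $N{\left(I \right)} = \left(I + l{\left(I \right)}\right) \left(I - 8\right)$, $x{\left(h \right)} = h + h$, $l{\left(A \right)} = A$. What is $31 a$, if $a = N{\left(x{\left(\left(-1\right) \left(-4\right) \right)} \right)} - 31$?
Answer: $-961$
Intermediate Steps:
$x{\left(h \right)} = 2 h$
$N{\left(I \right)} = 2 I \left(-8 + I\right)$ ($N{\left(I \right)} = \left(I + I\right) \left(I - 8\right) = 2 I \left(-8 + I\right)$)
$a = -31$ ($a = 2 \cdot 2 \left(\left(-1\right) \left(-4\right)\right) \left(-8 + 2 \left(\left(-1\right) \left(-4\right)\right)\right) - 31 = 2 \cdot 2 \cdot 4 \left(-8 + 2 \cdot 4\right) - 31 = 2 \cdot 8 \left(-8 + 8\right) - 31 = 2 \cdot 8 \cdot 0 - 31 = 0 - 31 = -31$)
$31 a = 31 \left(-31\right) = -961$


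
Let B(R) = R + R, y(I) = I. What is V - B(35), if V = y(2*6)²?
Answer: 74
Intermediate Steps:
B(R) = 2*R
V = 144 (V = (2*6)² = 12² = 144)
V - B(35) = 144 - 2*35 = 144 - 1*70 = 144 - 70 = 74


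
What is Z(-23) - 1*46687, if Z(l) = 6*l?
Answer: -46825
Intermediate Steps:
Z(-23) - 1*46687 = 6*(-23) - 1*46687 = -138 - 46687 = -46825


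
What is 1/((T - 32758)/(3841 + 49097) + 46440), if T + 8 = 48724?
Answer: 26469/1229228339 ≈ 2.1533e-5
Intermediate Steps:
T = 48716 (T = -8 + 48724 = 48716)
1/((T - 32758)/(3841 + 49097) + 46440) = 1/((48716 - 32758)/(3841 + 49097) + 46440) = 1/(15958/52938 + 46440) = 1/(15958*(1/52938) + 46440) = 1/(7979/26469 + 46440) = 1/(1229228339/26469) = 26469/1229228339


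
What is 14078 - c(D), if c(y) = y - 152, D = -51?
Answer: 14281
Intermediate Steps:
c(y) = -152 + y
14078 - c(D) = 14078 - (-152 - 51) = 14078 - 1*(-203) = 14078 + 203 = 14281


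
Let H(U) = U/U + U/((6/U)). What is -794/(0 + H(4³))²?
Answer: -7146/4206601 ≈ -0.0016988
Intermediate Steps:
H(U) = 1 + U²/6 (H(U) = 1 + U*(U/6) = 1 + U²/6)
-794/(0 + H(4³))² = -794/(0 + (1 + (4³)²/6))² = -794/(0 + (1 + (⅙)*64²))² = -794/(0 + (1 + (⅙)*4096))² = -794/(0 + (1 + 2048/3))² = -794/(0 + 2051/3)² = -794/((2051/3)²) = -794/4206601/9 = -794*9/4206601 = -7146/4206601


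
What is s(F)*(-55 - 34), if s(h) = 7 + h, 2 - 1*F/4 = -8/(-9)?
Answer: -9167/9 ≈ -1018.6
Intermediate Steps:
F = 40/9 (F = 8 - (-32)/(-9) = 8 - (-32)*(-1)/9 = 8 - 4*8/9 = 8 - 32/9 = 40/9 ≈ 4.4444)
s(F)*(-55 - 34) = (7 + 40/9)*(-55 - 34) = (103/9)*(-89) = -9167/9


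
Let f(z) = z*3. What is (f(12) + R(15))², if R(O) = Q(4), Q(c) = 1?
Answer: 1369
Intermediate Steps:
f(z) = 3*z
R(O) = 1
(f(12) + R(15))² = (3*12 + 1)² = (36 + 1)² = 37² = 1369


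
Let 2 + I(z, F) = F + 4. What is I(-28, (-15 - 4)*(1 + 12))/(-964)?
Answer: 245/964 ≈ 0.25415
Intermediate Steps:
I(z, F) = 2 + F (I(z, F) = -2 + (F + 4) = -2 + (4 + F) = 2 + F)
I(-28, (-15 - 4)*(1 + 12))/(-964) = (2 + (-15 - 4)*(1 + 12))/(-964) = (2 - 19*13)*(-1/964) = (2 - 247)*(-1/964) = -245*(-1/964) = 245/964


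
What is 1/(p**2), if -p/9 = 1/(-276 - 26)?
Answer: 91204/81 ≈ 1126.0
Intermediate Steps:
p = 9/302 (p = -9/(-276 - 26) = -9/(-302) = -9*(-1/302) = 9/302 ≈ 0.029801)
1/(p**2) = 1/((9/302)**2) = 1/(81/91204) = 91204/81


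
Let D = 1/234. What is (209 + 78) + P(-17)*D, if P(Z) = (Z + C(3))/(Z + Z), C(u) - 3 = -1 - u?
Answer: 126855/442 ≈ 287.00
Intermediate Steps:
D = 1/234 ≈ 0.0042735
C(u) = 2 - u (C(u) = 3 + (-1 - u) = 2 - u)
P(Z) = (-1 + Z)/(2*Z) (P(Z) = (Z + (2 - 1*3))/(Z + Z) = (Z + (2 - 3))/((2*Z)) = (Z - 1)*(1/(2*Z)) = (-1 + Z)*(1/(2*Z)) = (-1 + Z)/(2*Z))
(209 + 78) + P(-17)*D = (209 + 78) + ((1/2)*(-1 - 17)/(-17))*(1/234) = 287 + ((1/2)*(-1/17)*(-18))*(1/234) = 287 + (9/17)*(1/234) = 287 + 1/442 = 126855/442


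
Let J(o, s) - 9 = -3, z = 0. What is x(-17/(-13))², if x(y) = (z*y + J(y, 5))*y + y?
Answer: 14161/169 ≈ 83.793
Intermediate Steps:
J(o, s) = 6 (J(o, s) = 9 - 3 = 6)
x(y) = 7*y (x(y) = (0*y + 6)*y + y = (0 + 6)*y + y = 6*y + y = 7*y)
x(-17/(-13))² = (7*(-17/(-13)))² = (7*(-17*(-1/13)))² = (7*(17/13))² = (119/13)² = 14161/169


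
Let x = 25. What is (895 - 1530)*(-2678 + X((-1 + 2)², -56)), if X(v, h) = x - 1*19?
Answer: 1696720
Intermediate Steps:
X(v, h) = 6 (X(v, h) = 25 - 1*19 = 25 - 19 = 6)
(895 - 1530)*(-2678 + X((-1 + 2)², -56)) = (895 - 1530)*(-2678 + 6) = -635*(-2672) = 1696720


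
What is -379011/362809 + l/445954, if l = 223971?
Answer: -87762776955/161796124786 ≈ -0.54243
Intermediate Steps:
-379011/362809 + l/445954 = -379011/362809 + 223971/445954 = -87762776955/161796124786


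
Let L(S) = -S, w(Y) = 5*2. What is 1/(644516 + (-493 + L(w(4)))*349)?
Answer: 1/468969 ≈ 2.1323e-6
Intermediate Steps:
w(Y) = 10
1/(644516 + (-493 + L(w(4)))*349) = 1/(644516 + (-493 - 1*10)*349) = 1/(644516 + (-493 - 10)*349) = 1/(644516 - 503*349) = 1/(644516 - 175547) = 1/468969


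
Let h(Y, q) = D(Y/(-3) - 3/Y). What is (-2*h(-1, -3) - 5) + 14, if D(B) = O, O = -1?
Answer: 11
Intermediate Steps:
D(B) = -1
h(Y, q) = -1
(-2*h(-1, -3) - 5) + 14 = (-2*(-1) - 5) + 14 = (2 - 5) + 14 = -3 + 14 = 11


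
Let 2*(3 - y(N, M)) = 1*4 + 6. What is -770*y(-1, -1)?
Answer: 1540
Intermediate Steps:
y(N, M) = -2 (y(N, M) = 3 - (1*4 + 6)/2 = 3 - (4 + 6)/2 = 3 - ½*10 = 3 - 5 = -2)
-770*y(-1, -1) = -770*(-2) = 1540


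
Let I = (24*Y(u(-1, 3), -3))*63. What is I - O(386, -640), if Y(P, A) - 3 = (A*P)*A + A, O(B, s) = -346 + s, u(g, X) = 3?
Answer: 41810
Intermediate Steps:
Y(P, A) = 3 + A + P*A² (Y(P, A) = 3 + ((A*P)*A + A) = 3 + (P*A² + A) = 3 + (A + P*A²) = 3 + A + P*A²)
I = 40824 (I = (24*(3 - 3 + 3*(-3)²))*63 = (24*(3 - 3 + 3*9))*63 = (24*(3 - 3 + 27))*63 = (24*27)*63 = 648*63 = 40824)
I - O(386, -640) = 40824 - (-346 - 640) = 40824 - 1*(-986) = 40824 + 986 = 41810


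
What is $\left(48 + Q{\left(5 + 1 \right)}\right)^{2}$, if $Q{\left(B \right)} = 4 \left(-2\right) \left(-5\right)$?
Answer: $7744$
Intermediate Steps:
$Q{\left(B \right)} = 40$ ($Q{\left(B \right)} = \left(-8\right) \left(-5\right) = 40$)
$\left(48 + Q{\left(5 + 1 \right)}\right)^{2} = \left(48 + 40\right)^{2} = 88^{2} = 7744$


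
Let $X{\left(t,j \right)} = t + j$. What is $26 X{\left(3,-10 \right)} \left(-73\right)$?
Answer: $13286$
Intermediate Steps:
$X{\left(t,j \right)} = j + t$
$26 X{\left(3,-10 \right)} \left(-73\right) = 26 \left(-10 + 3\right) \left(-73\right) = 26 \left(-7\right) \left(-73\right) = \left(-182\right) \left(-73\right) = 13286$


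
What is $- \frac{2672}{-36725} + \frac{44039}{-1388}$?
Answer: $- \frac{1613623539}{50974300} \approx -31.656$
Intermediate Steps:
$- \frac{2672}{-36725} + \frac{44039}{-1388} = \left(-2672\right) \left(- \frac{1}{36725}\right) + 44039 \left(- \frac{1}{1388}\right) = \frac{2672}{36725} - \frac{44039}{1388} = - \frac{1613623539}{50974300}$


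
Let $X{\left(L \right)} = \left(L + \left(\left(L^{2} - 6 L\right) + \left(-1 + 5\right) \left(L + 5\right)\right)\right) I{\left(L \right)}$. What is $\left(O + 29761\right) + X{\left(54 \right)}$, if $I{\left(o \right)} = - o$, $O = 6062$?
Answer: $-119805$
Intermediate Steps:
$X{\left(L \right)} = - L \left(20 + L^{2} - L\right)$ ($X{\left(L \right)} = \left(L + \left(\left(L^{2} - 6 L\right) + \left(-1 + 5\right) \left(L + 5\right)\right)\right) \left(- L\right) = \left(L + \left(\left(L^{2} - 6 L\right) + 4 \left(5 + L\right)\right)\right) \left(- L\right) = \left(L + \left(\left(L^{2} - 6 L\right) + \left(20 + 4 L\right)\right)\right) \left(- L\right) = \left(L + \left(20 + L^{2} - 2 L\right)\right) \left(- L\right) = \left(20 + L^{2} - L\right) \left(- L\right) = - L \left(20 + L^{2} - L\right)$)
$\left(O + 29761\right) + X{\left(54 \right)} = \left(6062 + 29761\right) + 54 \left(-20 + 54 - 54^{2}\right) = 35823 + 54 \left(-20 + 54 - 2916\right) = 35823 + 54 \left(-2882\right) = 35823 - 155628 = -119805$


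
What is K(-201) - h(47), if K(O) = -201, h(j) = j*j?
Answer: -2410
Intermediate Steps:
h(j) = j²
K(-201) - h(47) = -201 - 1*47² = -201 - 1*2209 = -201 - 2209 = -2410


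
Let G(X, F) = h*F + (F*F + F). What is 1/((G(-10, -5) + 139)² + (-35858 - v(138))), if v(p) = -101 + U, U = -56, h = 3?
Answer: -1/14965 ≈ -6.6823e-5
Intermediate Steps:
G(X, F) = F² + 4*F (G(X, F) = 3*F + (F*F + F) = 3*F + (F² + F) = 3*F + (F + F²) = F² + 4*F)
v(p) = -157 (v(p) = -101 - 56 = -157)
1/((G(-10, -5) + 139)² + (-35858 - v(138))) = 1/((-5*(4 - 5) + 139)² + (-35858 - 1*(-157))) = 1/((-5*(-1) + 139)² + (-35858 + 157)) = 1/((5 + 139)² - 35701) = 1/(144² - 35701) = 1/(20736 - 35701) = 1/(-14965) = -1/14965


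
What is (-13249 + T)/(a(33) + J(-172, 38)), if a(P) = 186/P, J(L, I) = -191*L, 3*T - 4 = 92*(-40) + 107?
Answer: -238238/542151 ≈ -0.43943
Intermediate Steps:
T = -3569/3 (T = 4/3 + (92*(-40) + 107)/3 = 4/3 + (-3680 + 107)/3 = 4/3 + (⅓)*(-3573) = 4/3 - 1191 = -3569/3 ≈ -1189.7)
(-13249 + T)/(a(33) + J(-172, 38)) = (-13249 - 3569/3)/(186/33 - 191*(-172)) = -43316/(3*(186*(1/33) + 32852)) = -43316/(3*(62/11 + 32852)) = -43316/(3*361434/11) = -43316/3*11/361434 = -238238/542151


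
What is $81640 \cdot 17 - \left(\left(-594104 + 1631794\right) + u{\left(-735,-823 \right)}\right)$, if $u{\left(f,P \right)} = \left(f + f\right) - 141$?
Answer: $351801$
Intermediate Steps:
$u{\left(f,P \right)} = -141 + 2 f$ ($u{\left(f,P \right)} = 2 f - 141 = -141 + 2 f$)
$81640 \cdot 17 - \left(\left(-594104 + 1631794\right) + u{\left(-735,-823 \right)}\right) = 81640 \cdot 17 - \left(\left(-594104 + 1631794\right) + \left(-141 + 2 \left(-735\right)\right)\right) = 1387880 - \left(1037690 - 1611\right) = 1387880 - 1036079 = 351801$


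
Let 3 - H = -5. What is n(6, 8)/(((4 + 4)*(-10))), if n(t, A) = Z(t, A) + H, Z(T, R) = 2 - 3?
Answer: -7/80 ≈ -0.087500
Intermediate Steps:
H = 8 (H = 3 - 1*(-5) = 3 + 5 = 8)
Z(T, R) = -1
n(t, A) = 7 (n(t, A) = -1 + 8 = 7)
n(6, 8)/(((4 + 4)*(-10))) = 7/(((4 + 4)*(-10))) = 7/((8*(-10))) = 7/(-80) = 7*(-1/80) = -7/80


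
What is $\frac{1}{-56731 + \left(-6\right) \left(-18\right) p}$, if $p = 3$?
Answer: $- \frac{1}{56407} \approx -1.7728 \cdot 10^{-5}$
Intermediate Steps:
$\frac{1}{-56731 + \left(-6\right) \left(-18\right) p} = \frac{1}{-56731 + \left(-6\right) \left(-18\right) 3} = \frac{1}{-56731 + 108 \cdot 3} = \frac{1}{-56731 + 324} = \frac{1}{-56407} = - \frac{1}{56407}$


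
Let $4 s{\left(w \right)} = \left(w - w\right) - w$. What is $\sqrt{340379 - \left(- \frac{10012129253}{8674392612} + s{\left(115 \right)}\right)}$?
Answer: $\frac{\sqrt{1600881104816339558229447}}{2168598153} \approx 583.45$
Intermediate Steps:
$s{\left(w \right)} = - \frac{w}{4}$ ($s{\left(w \right)} = \frac{\left(w - w\right) - w}{4} = \frac{0 - w}{4} = \frac{\left(-1\right) w}{4} = - \frac{w}{4}$)
$\sqrt{340379 - \left(- \frac{10012129253}{8674392612} + s{\left(115 \right)}\right)} = \sqrt{340379 + \left(\left(\frac{37691}{99196} + \frac{67706}{87447}\right) - \left(- \frac{1}{4}\right) 115\right)} = \sqrt{340379 + \left(\left(37691 \cdot \frac{1}{99196} + 67706 \cdot \frac{1}{87447}\right) - - \frac{115}{4}\right)} = \sqrt{340379 + \left(\left(\frac{37691}{99196} + \frac{67706}{87447}\right) + \frac{115}{4}\right)} = \sqrt{340379 + \left(\frac{10012129253}{8674392612} + \frac{115}{4}\right)} = \sqrt{340379 + \frac{64850229212}{2168598153}} = \sqrt{\frac{738210120949199}{2168598153}} = \frac{\sqrt{1600881104816339558229447}}{2168598153}$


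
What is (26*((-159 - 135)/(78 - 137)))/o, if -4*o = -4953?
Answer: 784/7493 ≈ 0.10463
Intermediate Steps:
o = 4953/4 (o = -¼*(-4953) = 4953/4 ≈ 1238.3)
(26*((-159 - 135)/(78 - 137)))/o = (26*((-159 - 135)/(78 - 137)))/(4953/4) = (26*(-294/(-59)))*(4/4953) = (26*(-294*(-1/59)))*(4/4953) = (26*(294/59))*(4/4953) = (7644/59)*(4/4953) = 784/7493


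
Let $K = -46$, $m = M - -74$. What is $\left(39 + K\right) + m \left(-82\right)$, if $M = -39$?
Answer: $-2877$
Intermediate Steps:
$m = 35$ ($m = -39 - -74 = -39 + 74 = 35$)
$\left(39 + K\right) + m \left(-82\right) = \left(39 - 46\right) + 35 \left(-82\right) = -7 - 2870 = -2877$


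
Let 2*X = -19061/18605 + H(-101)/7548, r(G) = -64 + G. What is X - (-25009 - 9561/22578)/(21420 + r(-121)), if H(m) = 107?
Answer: 603783274354399/897714079287576 ≈ 0.67258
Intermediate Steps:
X = -141881693/280861080 (X = (-19061/18605 + 107/7548)/2 = (½)*(-141881693/140430540) = -141881693/280861080 ≈ -0.50517)
X - (-25009 - 9561/22578)/(21420 + r(-121)) = -141881693/280861080 - (-25009 - 9561/22578)/(21420 + (-64 - 121)) = -141881693/280861080 - (-25009 - 9561*1/22578)/(21420 - 185) = -141881693/280861080 - (-25009 - 3187/7526)/21235 = -141881693/280861080 - (-188220921)/(7526*21235) = -141881693/280861080 - 1*(-188220921/159814610) = -141881693/280861080 + 188220921/159814610 = 603783274354399/897714079287576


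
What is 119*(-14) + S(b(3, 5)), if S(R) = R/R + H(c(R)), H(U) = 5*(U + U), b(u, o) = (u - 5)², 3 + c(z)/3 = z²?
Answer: -1275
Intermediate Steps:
c(z) = -9 + 3*z²
b(u, o) = (-5 + u)²
H(U) = 10*U (H(U) = 5*(2*U) = 10*U)
S(R) = -89 + 30*R² (S(R) = R/R + 10*(-9 + 3*R²) = 1 + (-90 + 30*R²) = -89 + 30*R²)
119*(-14) + S(b(3, 5)) = 119*(-14) + (-89 + 30*((-5 + 3)²)²) = -1666 + (-89 + 30*((-2)²)²) = -1666 + (-89 + 30*4²) = -1666 + (-89 + 30*16) = -1666 + (-89 + 480) = -1666 + 391 = -1275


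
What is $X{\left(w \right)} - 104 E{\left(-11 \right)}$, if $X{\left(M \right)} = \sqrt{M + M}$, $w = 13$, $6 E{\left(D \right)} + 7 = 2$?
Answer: $\frac{260}{3} + \sqrt{26} \approx 91.766$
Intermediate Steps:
$E{\left(D \right)} = - \frac{5}{6}$ ($E{\left(D \right)} = - \frac{7}{6} + \frac{1}{6} \cdot 2 = - \frac{7}{6} + \frac{1}{3} = - \frac{5}{6}$)
$X{\left(M \right)} = \sqrt{2} \sqrt{M}$ ($X{\left(M \right)} = \sqrt{2 M} = \sqrt{2} \sqrt{M}$)
$X{\left(w \right)} - 104 E{\left(-11 \right)} = \sqrt{2} \sqrt{13} - - \frac{260}{3} = \sqrt{26} + \frac{260}{3} = \frac{260}{3} + \sqrt{26}$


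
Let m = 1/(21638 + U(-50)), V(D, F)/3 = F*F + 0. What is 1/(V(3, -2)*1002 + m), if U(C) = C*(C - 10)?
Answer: 24638/296247313 ≈ 8.3167e-5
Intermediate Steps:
V(D, F) = 3*F**2 (V(D, F) = 3*(F*F + 0) = 3*(F**2 + 0) = 3*F**2)
U(C) = C*(-10 + C)
m = 1/24638 (m = 1/(21638 - 50*(-10 - 50)) = 1/(21638 - 50*(-60)) = 1/(21638 + 3000) = 1/24638 ≈ 4.0588e-5)
1/(V(3, -2)*1002 + m) = 1/((3*(-2)**2)*1002 + 1/24638) = 1/((3*4)*1002 + 1/24638) = 1/(12*1002 + 1/24638) = 1/(12024 + 1/24638) = 1/(296247313/24638) = 24638/296247313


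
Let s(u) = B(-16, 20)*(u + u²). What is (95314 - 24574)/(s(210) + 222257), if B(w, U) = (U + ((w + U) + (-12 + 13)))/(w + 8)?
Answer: 282960/335153 ≈ 0.84427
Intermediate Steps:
B(w, U) = (1 + w + 2*U)/(8 + w) (B(w, U) = (U + ((U + w) + 1))/(8 + w) = (U + (1 + U + w))/(8 + w) = (1 + w + 2*U)/(8 + w))
s(u) = -25*u/8 - 25*u²/8 (s(u) = ((1 - 16 + 2*20)/(8 - 16))*(u + u²) = ((1 - 16 + 40)/(-8))*(u + u²) = (-⅛*25)*(u + u²) = -25*(u + u²)/8 = -25*u/8 - 25*u²/8)
(95314 - 24574)/(s(210) + 222257) = (95314 - 24574)/(-25/8*210*(1 + 210) + 222257) = 70740/(-25/8*210*211 + 222257) = 70740/(-553875/4 + 222257) = 70740/(335153/4) = 70740*(4/335153) = 282960/335153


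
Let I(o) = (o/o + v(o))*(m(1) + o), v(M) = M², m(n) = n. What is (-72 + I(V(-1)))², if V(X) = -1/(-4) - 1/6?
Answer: 15013845961/2985984 ≈ 5028.1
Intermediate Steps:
V(X) = 1/12 (V(X) = -1*(-¼) - 1*⅙ = ¼ - ⅙ = 1/12)
I(o) = (1 + o)*(1 + o²) (I(o) = (o/o + o²)*(1 + o) = (1 + o²)*(1 + o) = (1 + o)*(1 + o²))
(-72 + I(V(-1)))² = (-72 + (1 + 1/12 + (1/12)² + (1/12)³))² = (-72 + (1 + 1/12 + 1/144 + 1/1728))² = (-72 + 1885/1728)² = (-122531/1728)² = 15013845961/2985984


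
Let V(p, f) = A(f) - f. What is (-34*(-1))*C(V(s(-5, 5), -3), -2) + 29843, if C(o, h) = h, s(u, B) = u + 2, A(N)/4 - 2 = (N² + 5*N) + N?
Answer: 29775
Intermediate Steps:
A(N) = 8 + 4*N² + 24*N (A(N) = 8 + 4*((N² + 5*N) + N) = 8 + 4*(N² + 6*N) = 8 + (4*N² + 24*N) = 8 + 4*N² + 24*N)
s(u, B) = 2 + u
V(p, f) = 8 + 4*f² + 23*f (V(p, f) = (8 + 4*f² + 24*f) - f = 8 + 4*f² + 23*f)
(-34*(-1))*C(V(s(-5, 5), -3), -2) + 29843 = -34*(-1)*(-2) + 29843 = 34*(-2) + 29843 = -68 + 29843 = 29775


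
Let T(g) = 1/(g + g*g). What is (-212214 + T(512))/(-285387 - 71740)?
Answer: 55739280383/93801549312 ≈ 0.59423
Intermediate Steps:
T(g) = 1/(g + g²)
(-212214 + T(512))/(-285387 - 71740) = (-212214 + 1/(512*(1 + 512)))/(-285387 - 71740) = (-212214 + (1/512)/513)/(-357127) = (-212214 + (1/512)*(1/513))*(-1/357127) = (-212214 + 1/262656)*(-1/357127) = -55739280383/262656*(-1/357127) = 55739280383/93801549312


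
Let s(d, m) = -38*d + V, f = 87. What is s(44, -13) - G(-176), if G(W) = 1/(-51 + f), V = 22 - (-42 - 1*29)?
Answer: -56845/36 ≈ -1579.0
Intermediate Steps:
V = 93 (V = 22 - (-42 - 29) = 22 - 1*(-71) = 22 + 71 = 93)
s(d, m) = 93 - 38*d (s(d, m) = -38*d + 93 = 93 - 38*d)
G(W) = 1/36 (G(W) = 1/(-51 + 87) = 1/36)
s(44, -13) - G(-176) = (93 - 38*44) - 1*1/36 = (93 - 1672) - 1/36 = -1579 - 1/36 = -56845/36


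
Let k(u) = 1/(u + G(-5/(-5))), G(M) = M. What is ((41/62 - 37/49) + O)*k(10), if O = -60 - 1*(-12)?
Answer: -146109/33418 ≈ -4.3722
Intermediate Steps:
O = -48 (O = -60 + 12 = -48)
k(u) = 1/(1 + u) (k(u) = 1/(u - 5/(-5)) = 1/(u - 5*(-⅕)) = 1/(u + 1) = 1/(1 + u))
((41/62 - 37/49) + O)*k(10) = ((41/62 - 37/49) - 48)/(1 + 10) = ((41*(1/62) - 37*1/49) - 48)/11 = ((41/62 - 37/49) - 48)*(1/11) = (-285/3038 - 48)*(1/11) = -146109/3038*1/11 = -146109/33418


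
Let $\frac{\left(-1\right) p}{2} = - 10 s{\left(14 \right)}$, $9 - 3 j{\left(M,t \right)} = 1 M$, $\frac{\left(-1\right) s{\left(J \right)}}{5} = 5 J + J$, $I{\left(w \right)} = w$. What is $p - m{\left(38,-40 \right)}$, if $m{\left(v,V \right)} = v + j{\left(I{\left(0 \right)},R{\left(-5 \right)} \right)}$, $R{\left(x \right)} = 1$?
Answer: $-8441$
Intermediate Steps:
$s{\left(J \right)} = - 30 J$ ($s{\left(J \right)} = - 5 \left(5 J + J\right) = - 5 \cdot 6 J = - 30 J$)
$j{\left(M,t \right)} = 3 - \frac{M}{3}$ ($j{\left(M,t \right)} = 3 - \frac{1 M}{3} = 3 - \frac{M}{3}$)
$m{\left(v,V \right)} = 3 + v$ ($m{\left(v,V \right)} = v + \left(3 - 0\right) = v + \left(3 + 0\right) = v + 3 = 3 + v$)
$p = -8400$ ($p = - 2 \left(- 10 \left(\left(-30\right) 14\right)\right) = - 2 \left(\left(-10\right) \left(-420\right)\right) = \left(-2\right) 4200 = -8400$)
$p - m{\left(38,-40 \right)} = -8400 - \left(3 + 38\right) = -8400 - 41 = -8441$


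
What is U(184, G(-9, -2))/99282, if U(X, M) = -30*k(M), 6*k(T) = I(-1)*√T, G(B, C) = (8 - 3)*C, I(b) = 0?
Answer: 0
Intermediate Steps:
G(B, C) = 5*C
k(T) = 0 (k(T) = (0*√T)/6 = (⅙)*0 = 0)
U(X, M) = 0 (U(X, M) = -30*0 = 0)
U(184, G(-9, -2))/99282 = 0/99282 = 0*(1/99282) = 0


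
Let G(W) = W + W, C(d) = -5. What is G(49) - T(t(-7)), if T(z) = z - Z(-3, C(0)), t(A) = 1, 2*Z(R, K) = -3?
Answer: 191/2 ≈ 95.500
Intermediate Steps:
G(W) = 2*W
Z(R, K) = -3/2 (Z(R, K) = (½)*(-3) = -3/2)
T(z) = 3/2 + z (T(z) = z - 1*(-3/2) = z + 3/2 = 3/2 + z)
G(49) - T(t(-7)) = 2*49 - (3/2 + 1) = 98 - 1*5/2 = 98 - 5/2 = 191/2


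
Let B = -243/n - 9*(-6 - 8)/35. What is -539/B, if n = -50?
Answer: -26950/423 ≈ -63.712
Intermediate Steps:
B = 423/50 (B = -243/(-50) - 9*(-6 - 8)/35 = -243*(-1/50) - 9*(-14)*(1/35) = 243/50 + 126*(1/35) = 243/50 + 18/5 = 423/50 ≈ 8.4600)
-539/B = -539/423/50 = -539*50/423 = -26950/423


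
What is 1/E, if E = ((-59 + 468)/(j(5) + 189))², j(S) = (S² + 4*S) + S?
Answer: 57121/167281 ≈ 0.34147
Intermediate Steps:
j(S) = S² + 5*S
E = 167281/57121 (E = ((-59 + 468)/(5*(5 + 5) + 189))² = (409/(5*10 + 189))² = (409/(50 + 189))² = (409/239)² = 167281/57121 ≈ 2.9285)
1/E = 1/(167281/57121) = 57121/167281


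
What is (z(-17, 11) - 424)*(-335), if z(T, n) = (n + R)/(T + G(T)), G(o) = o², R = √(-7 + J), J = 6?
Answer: 38631195/272 - 335*I/272 ≈ 1.4203e+5 - 1.2316*I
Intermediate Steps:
R = I (R = √(-7 + 6) = √(-1) = I ≈ 1.0*I)
z(T, n) = (I + n)/(T + T²) (z(T, n) = (n + I)/(T + T²) = (I + n)/(T + T²))
(z(-17, 11) - 424)*(-335) = ((I + 11)/((-17)*(1 - 17)) - 424)*(-335) = (-1/17*(11 + I)/(-16) - 424)*(-335) = (-1/17*(-1/16)*(11 + I) - 424)*(-335) = ((11/272 + I/272) - 424)*(-335) = (-115317/272 + I/272)*(-335) = 38631195/272 - 335*I/272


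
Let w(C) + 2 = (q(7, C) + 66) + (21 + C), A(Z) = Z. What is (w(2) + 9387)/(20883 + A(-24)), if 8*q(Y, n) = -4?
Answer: 18947/41718 ≈ 0.45417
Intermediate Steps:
q(Y, n) = -½ (q(Y, n) = (⅛)*(-4) = -½)
w(C) = 169/2 + C (w(C) = -2 + ((-½ + 66) + (21 + C)) = -2 + (131/2 + (21 + C)) = -2 + (173/2 + C) = 169/2 + C)
(w(2) + 9387)/(20883 + A(-24)) = ((169/2 + 2) + 9387)/(20883 - 24) = (173/2 + 9387)/20859 = (18947/2)*(1/20859) = 18947/41718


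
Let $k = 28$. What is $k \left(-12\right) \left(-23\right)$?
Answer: $7728$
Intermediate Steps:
$k \left(-12\right) \left(-23\right) = 28 \left(-12\right) \left(-23\right) = \left(-336\right) \left(-23\right) = 7728$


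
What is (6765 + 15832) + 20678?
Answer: 43275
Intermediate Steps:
(6765 + 15832) + 20678 = 22597 + 20678 = 43275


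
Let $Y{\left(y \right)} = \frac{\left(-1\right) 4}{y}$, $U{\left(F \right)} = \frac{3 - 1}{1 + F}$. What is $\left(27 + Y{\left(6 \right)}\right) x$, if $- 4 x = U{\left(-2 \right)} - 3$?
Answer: $\frac{395}{12} \approx 32.917$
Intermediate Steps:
$U{\left(F \right)} = \frac{2}{1 + F}$
$x = \frac{5}{4}$ ($x = - \frac{\frac{2}{1 - 2} - 3}{4} = - \frac{\frac{2}{-1} - 3}{4} = - \frac{2 \left(-1\right) - 3}{4} = - \frac{-2 - 3}{4} = \left(- \frac{1}{4}\right) \left(-5\right) = \frac{5}{4} \approx 1.25$)
$Y{\left(y \right)} = - \frac{4}{y}$
$\left(27 + Y{\left(6 \right)}\right) x = \left(27 - \frac{4}{6}\right) \frac{5}{4} = \left(27 - \frac{2}{3}\right) \frac{5}{4} = \frac{79}{3} \cdot \frac{5}{4} = \frac{395}{12}$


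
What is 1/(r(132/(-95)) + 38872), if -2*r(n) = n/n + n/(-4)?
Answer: 95/3692776 ≈ 2.5726e-5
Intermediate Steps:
r(n) = -½ + n/8 (r(n) = -(n/n + n/(-4))/2 = -(1 + n*(-¼))/2 = -(1 - n/4)/2 = -½ + n/8)
1/(r(132/(-95)) + 38872) = 1/((-½ + (132/(-95))/8) + 38872) = 1/((-½ + (132*(-1/95))/8) + 38872) = 1/((-½ + (⅛)*(-132/95)) + 38872) = 1/((-½ - 33/190) + 38872) = 1/(-64/95 + 38872) = 1/(3692776/95) = 95/3692776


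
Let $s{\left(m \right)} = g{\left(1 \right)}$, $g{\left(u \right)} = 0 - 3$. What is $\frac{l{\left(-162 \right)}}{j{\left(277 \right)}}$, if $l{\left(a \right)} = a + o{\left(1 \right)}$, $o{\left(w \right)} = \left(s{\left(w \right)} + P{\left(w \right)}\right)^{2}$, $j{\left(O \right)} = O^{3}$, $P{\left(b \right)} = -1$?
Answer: $- \frac{146}{21253933} \approx -6.8693 \cdot 10^{-6}$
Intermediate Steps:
$g{\left(u \right)} = -3$
$s{\left(m \right)} = -3$
$o{\left(w \right)} = 16$ ($o{\left(w \right)} = \left(-3 - 1\right)^{2} = \left(-4\right)^{2} = 16$)
$l{\left(a \right)} = 16 + a$ ($l{\left(a \right)} = a + 16 = 16 + a$)
$\frac{l{\left(-162 \right)}}{j{\left(277 \right)}} = \frac{16 - 162}{277^{3}} = - \frac{146}{21253933}$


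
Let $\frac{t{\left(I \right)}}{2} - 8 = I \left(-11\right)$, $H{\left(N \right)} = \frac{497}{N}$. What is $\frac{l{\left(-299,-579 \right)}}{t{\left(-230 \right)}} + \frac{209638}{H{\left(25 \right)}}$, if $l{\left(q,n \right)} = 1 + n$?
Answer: $\frac{13301387467}{1261386} \approx 10545.0$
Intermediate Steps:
$t{\left(I \right)} = 16 - 22 I$ ($t{\left(I \right)} = 16 + 2 I \left(-11\right) = 16 + 2 \left(- 11 I\right) = 16 - 22 I$)
$\frac{l{\left(-299,-579 \right)}}{t{\left(-230 \right)}} + \frac{209638}{H{\left(25 \right)}} = \frac{1 - 579}{16 - -5060} + \frac{209638}{497 \cdot \frac{1}{25}} = - \frac{578}{16 + 5060} + \frac{209638}{497 \cdot \frac{1}{25}} = - \frac{578}{5076} + \frac{209638}{\frac{497}{25}} = \left(-578\right) \frac{1}{5076} + 209638 \cdot \frac{25}{497} = - \frac{289}{2538} + \frac{5240950}{497} = \frac{13301387467}{1261386}$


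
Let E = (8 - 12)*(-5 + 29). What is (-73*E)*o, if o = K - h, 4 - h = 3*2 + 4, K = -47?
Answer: -287328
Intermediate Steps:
E = -96 (E = -4*24 = -96)
h = -6 (h = 4 - (3*2 + 4) = 4 - (6 + 4) = 4 - 1*10 = 4 - 10 = -6)
o = -41 (o = -47 - 1*(-6) = -47 + 6 = -41)
(-73*E)*o = -73*(-96)*(-41) = 7008*(-41) = -287328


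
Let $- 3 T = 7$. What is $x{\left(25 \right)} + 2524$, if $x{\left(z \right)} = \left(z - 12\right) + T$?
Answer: $\frac{7604}{3} \approx 2534.7$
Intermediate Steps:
$T = - \frac{7}{3}$ ($T = \left(- \frac{1}{3}\right) 7 = - \frac{7}{3} \approx -2.3333$)
$x{\left(z \right)} = - \frac{43}{3} + z$ ($x{\left(z \right)} = \left(z - 12\right) - \frac{7}{3} = \left(-12 + z\right) - \frac{7}{3} = - \frac{43}{3} + z$)
$x{\left(25 \right)} + 2524 = \left(- \frac{43}{3} + 25\right) + 2524 = \frac{32}{3} + 2524 = \frac{7604}{3}$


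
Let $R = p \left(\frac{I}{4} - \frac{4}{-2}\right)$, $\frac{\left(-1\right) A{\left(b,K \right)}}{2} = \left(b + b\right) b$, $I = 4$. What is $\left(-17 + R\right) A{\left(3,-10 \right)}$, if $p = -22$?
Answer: $2988$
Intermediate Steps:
$A{\left(b,K \right)} = - 4 b^{2}$ ($A{\left(b,K \right)} = - 2 \left(b + b\right) b = - 2 \cdot 2 b b = - 2 \cdot 2 b^{2} = - 4 b^{2}$)
$R = -66$ ($R = - 22 \left(\frac{4}{4} - \frac{4}{-2}\right) = - 22 \left(4 \cdot \frac{1}{4} - -2\right) = - 22 \left(1 + 2\right) = \left(-22\right) 3 = -66$)
$\left(-17 + R\right) A{\left(3,-10 \right)} = \left(-17 - 66\right) \left(- 4 \cdot 3^{2}\right) = - 83 \left(\left(-4\right) 9\right) = \left(-83\right) \left(-36\right) = 2988$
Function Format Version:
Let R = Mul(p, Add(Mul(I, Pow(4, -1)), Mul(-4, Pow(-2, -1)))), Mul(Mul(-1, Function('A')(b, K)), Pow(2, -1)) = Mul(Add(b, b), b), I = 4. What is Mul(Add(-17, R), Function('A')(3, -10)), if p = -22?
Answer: 2988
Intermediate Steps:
Function('A')(b, K) = Mul(-4, Pow(b, 2)) (Function('A')(b, K) = Mul(-2, Mul(Add(b, b), b)) = Mul(-2, Mul(Mul(2, b), b)) = Mul(-2, Mul(2, Pow(b, 2))) = Mul(-4, Pow(b, 2)))
R = -66 (R = Mul(-22, Add(Mul(4, Pow(4, -1)), Mul(-4, Pow(-2, -1)))) = Mul(-22, Add(Mul(4, Rational(1, 4)), Mul(-4, Rational(-1, 2)))) = Mul(-22, Add(1, 2)) = Mul(-22, 3) = -66)
Mul(Add(-17, R), Function('A')(3, -10)) = Mul(Add(-17, -66), Mul(-4, Pow(3, 2))) = Mul(-83, Mul(-4, 9)) = Mul(-83, -36) = 2988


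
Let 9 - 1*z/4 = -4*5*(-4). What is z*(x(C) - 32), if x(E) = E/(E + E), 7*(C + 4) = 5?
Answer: 8946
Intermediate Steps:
C = -23/7 (C = -4 + (1/7)*5 = -4 + 5/7 = -23/7 ≈ -3.2857)
x(E) = 1/2 (x(E) = E/((2*E)) = (1/(2*E))*E = 1/2)
z = -284 (z = 36 - 4*(-4*5)*(-4) = 36 - (-80)*(-4) = 36 - 4*80 = 36 - 320 = -284)
z*(x(C) - 32) = -284*(1/2 - 32) = -284*(-63/2) = 8946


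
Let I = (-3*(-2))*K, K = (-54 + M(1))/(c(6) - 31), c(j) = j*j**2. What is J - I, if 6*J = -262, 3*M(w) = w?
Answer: -23269/555 ≈ -41.926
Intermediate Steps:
M(w) = w/3
J = -131/3 (J = (1/6)*(-262) = -131/3 ≈ -43.667)
c(j) = j**3
K = -161/555 (K = (-54 + (1/3)*1)/(6**3 - 31) = (-54 + 1/3)/(216 - 31) = -161/3/185 = -161/3*1/185 = -161/555 ≈ -0.29009)
I = -322/185 (I = -3*(-2)*(-161/555) = 6*(-161/555) = -322/185 ≈ -1.7405)
J - I = -131/3 - 1*(-322/185) = -131/3 + 322/185 = -23269/555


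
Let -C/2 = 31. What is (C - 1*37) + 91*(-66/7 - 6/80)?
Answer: -38553/40 ≈ -963.83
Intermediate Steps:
C = -62 (C = -2*31 = -62)
(C - 1*37) + 91*(-66/7 - 6/80) = (-62 - 1*37) + 91*(-66/7 - 6/80) = (-62 - 37) + 91*(-66*1/7 - 6*1/80) = -99 + 91*(-66/7 - 3/40) = -99 + 91*(-2661/280) = -99 - 34593/40 = -38553/40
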